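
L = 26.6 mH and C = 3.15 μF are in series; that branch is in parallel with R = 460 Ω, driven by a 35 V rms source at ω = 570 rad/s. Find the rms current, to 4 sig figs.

99.81 mA

X_L = ωL = 15.16 Ω
X_C = 1/(ωC) = 556.9 Ω
Branch 1: Z₁ = R = 460.0 Ω
Branch 2 (series LC): Z₂ = j(X_L − X_C) = −j541.8 Ω
Parallel: Z = Z₁Z₂/(Z₁+Z₂), |Z| = 350.7 Ω, ∠Z = -40.33°
I = V/|Z| = 35/350.7 = 99.81 mA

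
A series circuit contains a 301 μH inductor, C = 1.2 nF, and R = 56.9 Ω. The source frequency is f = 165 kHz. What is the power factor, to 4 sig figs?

0.1149

ω = 2πf = 1.037e+06 rad/s
X_L = ωL = 312.1 Ω
X_C = 1/(ωC) = 803.8 Ω
Net reactance X = X_L − X_C = -491.8 Ω
Z = 56.90 − j491.8 Ω
|Z| = √(56.90² + 491.8²) = 495.0 Ω
∠Z = arctan(-491.8/56.90) = -83.40°
cos φ = cos(-83.40°) = 0.1149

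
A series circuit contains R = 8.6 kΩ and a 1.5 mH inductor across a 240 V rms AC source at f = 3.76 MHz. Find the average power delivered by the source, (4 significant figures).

372.5 mW

ω = 2πf = 2.362e+07 rad/s
X_L = ωL = 35440 Ω
Z = 8600 + j35440 Ω
|Z| = √(8600² + 35440²) = 36470 Ω
∠Z = arctan(35440/8600) = 76.36°
I = V/|Z| = 6.582 mA
P = VI cos φ = 240 × 0.006582 × cos(76.36°) = 372.5 mW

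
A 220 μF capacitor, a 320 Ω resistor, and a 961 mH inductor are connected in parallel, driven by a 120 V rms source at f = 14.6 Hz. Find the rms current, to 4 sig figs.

1.125 A

ω = 2πf = 91.73 rad/s
X_L = ωL = 88.16 Ω
X_C = 1/(ωC) = 49.55 Ω
Parallel: admittances add. Y = 1/R + 1/(jωL) + jωC
Y = (0.003125 + j0.008838) S
|Y| = 0.009374 S → |Z| = 1/|Y| = 106.7 Ω, ∠Z = −∠Y = -70.53°
I = V/|Z| = 120/106.7 = 1.125 A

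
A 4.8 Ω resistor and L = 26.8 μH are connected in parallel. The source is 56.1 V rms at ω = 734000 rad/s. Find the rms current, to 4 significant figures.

12.03 A

X_L = ωL = 19.67 Ω
Parallel: admittances add. Y = 1/R + 1/(jωL)
Y = (0.2083 − j0.05084) S
|Y| = 0.2144 S → |Z| = 1/|Y| = 4.663 Ω, ∠Z = −∠Y = 13.71°
I = V/|Z| = 56.1/4.663 = 12.03 A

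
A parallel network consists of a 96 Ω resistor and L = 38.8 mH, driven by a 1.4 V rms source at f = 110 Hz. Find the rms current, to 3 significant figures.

ω = 2πf = 691.2 rad/s
X_L = ωL = 26.8 Ω
Parallel: admittances add. Y = 1/R + 1/(jωL)
Y = (0.0104 − j0.0373) S
|Y| = 0.0387 S → |Z| = 1/|Y| = 25.8 Ω, ∠Z = −∠Y = 74.4°
I = V/|Z| = 1.4/25.8 = 54.2 mA

54.2 mA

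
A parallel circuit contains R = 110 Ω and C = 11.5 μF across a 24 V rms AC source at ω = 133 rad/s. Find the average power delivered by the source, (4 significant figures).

5.236 W

X_C = 1/(ωC) = 653.8 Ω
Parallel: admittances add. Y = 1/R + jωC
Y = (0.009091 + j0.001530) S
|Y| = 0.009219 S → |Z| = 1/|Y| = 108.5 Ω, ∠Z = −∠Y = -9.550°
I = V/|Z| = 221.2 mA
P = VI cos φ = 24 × 0.2212 × cos(-9.550°) = 5.236 W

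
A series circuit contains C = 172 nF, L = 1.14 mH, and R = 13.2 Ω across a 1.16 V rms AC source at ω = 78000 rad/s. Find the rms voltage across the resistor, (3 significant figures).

X_L = ωL = 88.9 Ω
X_C = 1/(ωC) = 74.5 Ω
Net reactance X = X_L − X_C = 14.4 Ω
Z = 13.2 + j14.4 Ω
|Z| = √(13.2² + 14.4²) = 19.5 Ω
I = V/|Z| = 59.4 mA
V_R = I·|Z_R| = 0.0594 × 13.2 = 0.784 V

0.784 V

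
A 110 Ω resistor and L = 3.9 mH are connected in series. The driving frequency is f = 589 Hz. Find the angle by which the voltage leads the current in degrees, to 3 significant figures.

ω = 2πf = 3701 rad/s
X_L = ωL = 14.4 Ω
Z = 110 + j14.4 Ω
|Z| = √(110² + 14.4²) = 111 Ω
∠Z = arctan(14.4/110) = 7.48°

7.48°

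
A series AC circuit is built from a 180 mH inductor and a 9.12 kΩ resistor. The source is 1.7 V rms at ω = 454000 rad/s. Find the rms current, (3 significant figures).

X_L = ωL = 81700 Ω
Z = 9120 + j81700 Ω
|Z| = √(9120² + 81700²) = 82200 Ω
I = V/|Z| = 1.7/82200 = 20.7 μA

20.7 μA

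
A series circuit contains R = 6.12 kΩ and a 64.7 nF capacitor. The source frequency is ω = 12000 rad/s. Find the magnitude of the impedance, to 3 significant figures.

X_C = 1/(ωC) = 1290 Ω
Z = 6120 − j1290 Ω
|Z| = √(6120² + 1290²) = 6250 Ω

6250 Ω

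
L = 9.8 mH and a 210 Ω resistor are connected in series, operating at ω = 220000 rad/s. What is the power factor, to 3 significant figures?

X_L = ωL = 2160 Ω
Z = 210 + j2160 Ω
|Z| = √(210² + 2160²) = 2170 Ω
∠Z = arctan(2160/210) = 84.4°
cos φ = cos(84.4°) = 0.0969

0.0969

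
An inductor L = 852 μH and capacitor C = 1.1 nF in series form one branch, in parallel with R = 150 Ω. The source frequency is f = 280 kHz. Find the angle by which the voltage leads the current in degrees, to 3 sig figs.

ω = 2πf = 1.759e+06 rad/s
X_L = ωL = 1500 Ω
X_C = 1/(ωC) = 517 Ω
Branch 1: Z₁ = R = 150 Ω
Branch 2 (series LC): Z₂ = j(X_L − X_C) = j982 Ω
Parallel: Z = Z₁Z₂/(Z₁+Z₂), |Z| = 148 Ω, ∠Z = 8.68°

8.68°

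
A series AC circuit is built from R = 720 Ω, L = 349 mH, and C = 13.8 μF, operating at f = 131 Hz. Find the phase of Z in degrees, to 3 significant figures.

ω = 2πf = 823.1 rad/s
X_L = ωL = 287 Ω
X_C = 1/(ωC) = 88.0 Ω
Net reactance X = X_L − X_C = 199 Ω
Z = 720 + j199 Ω
|Z| = √(720² + 199²) = 747 Ω
∠Z = arctan(199/720) = 15.5°

15.5°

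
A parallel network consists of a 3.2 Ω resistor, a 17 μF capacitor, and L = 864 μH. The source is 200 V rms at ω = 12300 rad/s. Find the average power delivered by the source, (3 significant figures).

12.5 kW

X_L = ωL = 10.6 Ω
X_C = 1/(ωC) = 4.78 Ω
Parallel: admittances add. Y = 1/R + 1/(jωL) + jωC
Y = (0.312 + j0.115) S
|Y| = 0.333 S → |Z| = 1/|Y| = 3.00 Ω, ∠Z = −∠Y = -20.2°
I = V/|Z| = 66.6 A
P = VI cos φ = 200 × 66.6 × cos(-20.2°) = 12.5 kW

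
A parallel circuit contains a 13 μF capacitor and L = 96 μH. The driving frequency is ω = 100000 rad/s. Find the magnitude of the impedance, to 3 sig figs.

X_L = ωL = 9.60 Ω
X_C = 1/(ωC) = 0.769 Ω
Parallel: admittances add. Y = 1/(jωL) + jωC
Y = (0 + j1.20) S
|Y| = 1.20 S → |Z| = 1/|Y| = 0.836 Ω, ∠Z = −∠Y = -90.0°

0.836 Ω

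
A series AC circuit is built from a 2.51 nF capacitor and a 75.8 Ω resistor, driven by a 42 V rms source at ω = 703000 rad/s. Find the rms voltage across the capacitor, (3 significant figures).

X_C = 1/(ωC) = 567 Ω
Z = 75.8 − j567 Ω
|Z| = √(75.8² + 567²) = 572 Ω
I = V/|Z| = 73.5 mA
V_C = I·|Z_C| = 0.0735 × 567 = 41.6 V

41.6 V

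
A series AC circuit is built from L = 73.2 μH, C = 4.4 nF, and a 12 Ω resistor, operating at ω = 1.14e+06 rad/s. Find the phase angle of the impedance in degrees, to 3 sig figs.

-84.1°

X_L = ωL = 83.4 Ω
X_C = 1/(ωC) = 199 Ω
Net reactance X = X_L − X_C = -116 Ω
Z = 12.0 − j116 Ω
|Z| = √(12.0² + 116²) = 117 Ω
∠Z = arctan(-116/12.0) = -84.1°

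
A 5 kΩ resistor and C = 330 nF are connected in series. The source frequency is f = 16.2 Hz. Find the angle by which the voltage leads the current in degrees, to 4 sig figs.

ω = 2πf = 101.8 rad/s
X_C = 1/(ωC) = 29770 Ω
Z = 5000 − j29770 Ω
|Z| = √(5000² + 29770²) = 30190 Ω
∠Z = arctan(-29770/5000) = -80.47°

-80.47°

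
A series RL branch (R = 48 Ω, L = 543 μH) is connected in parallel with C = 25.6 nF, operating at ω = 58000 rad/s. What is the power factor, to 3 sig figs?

X_L = ωL = 31.5 Ω
X_C = 1/(ωC) = 673 Ω
Branch 1 (R+jX_L): Z₁ = 48.0 + j31.5 Ω, |Z₁| = 57.4 Ω
Branch 2 (−jX_C): Z₂ = −j673 Ω
Parallel: Z = Z₁Z₂/(Z₁+Z₂), |Z| = 60.1 Ω, ∠Z = 29.0°
cos φ = cos(29.0°) = 0.875

0.875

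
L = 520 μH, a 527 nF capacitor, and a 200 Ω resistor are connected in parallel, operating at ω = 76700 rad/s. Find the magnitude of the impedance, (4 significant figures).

61.95 Ω

X_L = ωL = 39.88 Ω
X_C = 1/(ωC) = 24.74 Ω
Parallel: admittances add. Y = 1/R + 1/(jωL) + jωC
Y = (0.005000 + j0.01535) S
|Y| = 0.01614 S → |Z| = 1/|Y| = 61.95 Ω, ∠Z = −∠Y = -71.96°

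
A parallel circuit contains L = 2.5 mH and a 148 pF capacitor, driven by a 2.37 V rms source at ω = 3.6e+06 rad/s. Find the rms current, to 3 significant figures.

999 μA

X_L = ωL = 9000 Ω
X_C = 1/(ωC) = 1880 Ω
Parallel: admittances add. Y = 1/(jωL) + jωC
Y = (0 + j0.000422) S
|Y| = 0.000422 S → |Z| = 1/|Y| = 2370 Ω, ∠Z = −∠Y = -90.0°
I = V/|Z| = 2.37/2370 = 999 μA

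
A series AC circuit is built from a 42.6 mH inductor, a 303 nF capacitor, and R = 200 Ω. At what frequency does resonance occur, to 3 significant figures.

ω₀ = 1/√(LC) = 1/√(0.0426 × 3.03e-07) = 8802 rad/s
f₀ = ω₀/(2π) = 1.40 kHz

1.40 kHz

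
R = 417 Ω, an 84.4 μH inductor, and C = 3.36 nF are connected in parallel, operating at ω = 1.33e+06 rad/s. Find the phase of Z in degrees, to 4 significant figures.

X_L = ωL = 112.3 Ω
X_C = 1/(ωC) = 223.8 Ω
Parallel: admittances add. Y = 1/R + 1/(jωL) + jωC
Y = (0.002398 − j0.004440) S
|Y| = 0.005046 S → |Z| = 1/|Y| = 198.2 Ω, ∠Z = −∠Y = 61.62°

61.62°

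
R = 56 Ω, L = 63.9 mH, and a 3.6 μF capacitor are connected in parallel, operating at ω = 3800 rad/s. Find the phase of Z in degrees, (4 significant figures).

X_L = ωL = 242.8 Ω
X_C = 1/(ωC) = 73.10 Ω
Parallel: admittances add. Y = 1/R + 1/(jωL) + jωC
Y = (0.01786 + j0.009562) S
|Y| = 0.02026 S → |Z| = 1/|Y| = 49.37 Ω, ∠Z = −∠Y = -28.17°

-28.17°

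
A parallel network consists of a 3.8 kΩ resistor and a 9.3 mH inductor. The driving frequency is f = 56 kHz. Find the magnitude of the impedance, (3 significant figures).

2480 Ω

ω = 2πf = 351900 rad/s
X_L = ωL = 3270 Ω
Parallel: admittances add. Y = 1/R + 1/(jωL)
Y = (0.000263 − j0.000306) S
|Y| = 0.000403 S → |Z| = 1/|Y| = 2480 Ω, ∠Z = −∠Y = 49.3°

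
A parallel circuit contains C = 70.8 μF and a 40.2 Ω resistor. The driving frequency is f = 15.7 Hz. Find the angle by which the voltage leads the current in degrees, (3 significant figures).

ω = 2πf = 98.65 rad/s
X_C = 1/(ωC) = 143 Ω
Parallel: admittances add. Y = 1/R + jωC
Y = (0.0249 + j0.00698) S
|Y| = 0.0258 S → |Z| = 1/|Y| = 38.7 Ω, ∠Z = −∠Y = -15.7°

-15.7°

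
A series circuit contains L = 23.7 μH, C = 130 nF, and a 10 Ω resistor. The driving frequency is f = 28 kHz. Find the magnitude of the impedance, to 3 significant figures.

40.8 Ω

ω = 2πf = 175900 rad/s
X_L = ωL = 4.17 Ω
X_C = 1/(ωC) = 43.7 Ω
Net reactance X = X_L − X_C = -39.6 Ω
Z = 10.0 − j39.6 Ω
|Z| = √(10.0² + 39.6²) = 40.8 Ω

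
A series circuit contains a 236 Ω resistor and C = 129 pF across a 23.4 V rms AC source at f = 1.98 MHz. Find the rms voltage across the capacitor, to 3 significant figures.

21.9 V

ω = 2πf = 1.244e+07 rad/s
X_C = 1/(ωC) = 623 Ω
Z = 236 − j623 Ω
|Z| = √(236² + 623²) = 666 Ω
I = V/|Z| = 35.1 mA
V_C = I·|Z_C| = 0.0351 × 623 = 21.9 V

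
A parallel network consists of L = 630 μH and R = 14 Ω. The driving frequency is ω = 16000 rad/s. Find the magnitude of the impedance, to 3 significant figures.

8.18 Ω

X_L = ωL = 10.1 Ω
Parallel: admittances add. Y = 1/R + 1/(jωL)
Y = (0.0714 − j0.0992) S
|Y| = 0.122 S → |Z| = 1/|Y| = 8.18 Ω, ∠Z = −∠Y = 54.2°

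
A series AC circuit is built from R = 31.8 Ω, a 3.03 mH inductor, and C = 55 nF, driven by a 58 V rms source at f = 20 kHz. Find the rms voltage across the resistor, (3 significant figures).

ω = 2πf = 125700 rad/s
X_L = ωL = 381 Ω
X_C = 1/(ωC) = 145 Ω
Net reactance X = X_L − X_C = 236 Ω
Z = 31.8 + j236 Ω
|Z| = √(31.8² + 236²) = 238 Ω
I = V/|Z| = 243 mA
V_R = I·|Z_R| = 0.243 × 31.8 = 7.74 V

7.74 V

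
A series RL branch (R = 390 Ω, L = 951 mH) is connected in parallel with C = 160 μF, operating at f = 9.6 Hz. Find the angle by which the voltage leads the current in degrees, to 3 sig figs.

-74.9°

ω = 2πf = 60.32 rad/s
X_L = ωL = 57.4 Ω
X_C = 1/(ωC) = 104 Ω
Branch 1 (R+jX_L): Z₁ = 390 + j57.4 Ω, |Z₁| = 394 Ω
Branch 2 (−jX_C): Z₂ = −j104 Ω
Parallel: Z = Z₁Z₂/(Z₁+Z₂), |Z| = 104 Ω, ∠Z = -74.9°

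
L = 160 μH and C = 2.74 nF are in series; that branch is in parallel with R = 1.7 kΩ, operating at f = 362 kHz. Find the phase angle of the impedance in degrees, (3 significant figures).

83.2°

ω = 2πf = 2.275e+06 rad/s
X_L = ωL = 364 Ω
X_C = 1/(ωC) = 160 Ω
Branch 1: Z₁ = R = 1700 Ω
Branch 2 (series LC): Z₂ = j(X_L − X_C) = j203 Ω
Parallel: Z = Z₁Z₂/(Z₁+Z₂), |Z| = 202 Ω, ∠Z = 83.2°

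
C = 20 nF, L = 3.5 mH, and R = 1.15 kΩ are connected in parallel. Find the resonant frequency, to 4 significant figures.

ω₀ = 1/√(LC) = 1/√(0.0035 × 2e-08) = 119500 rad/s
f₀ = ω₀/(2π) = 19.02 kHz

19.02 kHz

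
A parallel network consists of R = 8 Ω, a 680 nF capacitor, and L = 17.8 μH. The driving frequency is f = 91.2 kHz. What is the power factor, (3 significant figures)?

0.394

ω = 2πf = 573000 rad/s
X_L = ωL = 10.2 Ω
X_C = 1/(ωC) = 2.57 Ω
Parallel: admittances add. Y = 1/R + 1/(jωL) + jωC
Y = (0.125 + j0.292) S
|Y| = 0.317 S → |Z| = 1/|Y| = 3.15 Ω, ∠Z = −∠Y = -66.8°
cos φ = cos(-66.8°) = 0.394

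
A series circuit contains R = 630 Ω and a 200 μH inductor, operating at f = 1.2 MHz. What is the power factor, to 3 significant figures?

ω = 2πf = 7.54e+06 rad/s
X_L = ωL = 1510 Ω
Z = 630 + j1510 Ω
|Z| = √(630² + 1510²) = 1630 Ω
∠Z = arctan(1510/630) = 67.3°
cos φ = cos(67.3°) = 0.385

0.385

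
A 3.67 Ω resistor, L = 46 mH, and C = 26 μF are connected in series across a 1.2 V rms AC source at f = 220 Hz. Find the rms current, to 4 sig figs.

33.38 mA

ω = 2πf = 1382 rad/s
X_L = ωL = 63.59 Ω
X_C = 1/(ωC) = 27.82 Ω
Net reactance X = X_L − X_C = 35.76 Ω
Z = 3.670 + j35.76 Ω
|Z| = √(3.670² + 35.76²) = 35.95 Ω
I = V/|Z| = 1.2/35.95 = 33.38 mA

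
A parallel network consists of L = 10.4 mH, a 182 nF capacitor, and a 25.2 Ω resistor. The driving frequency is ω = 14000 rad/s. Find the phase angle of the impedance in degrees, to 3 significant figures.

X_L = ωL = 146 Ω
X_C = 1/(ωC) = 392 Ω
Parallel: admittances add. Y = 1/R + 1/(jωL) + jωC
Y = (0.0397 − j0.00432) S
|Y| = 0.0399 S → |Z| = 1/|Y| = 25.1 Ω, ∠Z = −∠Y = 6.21°

6.21°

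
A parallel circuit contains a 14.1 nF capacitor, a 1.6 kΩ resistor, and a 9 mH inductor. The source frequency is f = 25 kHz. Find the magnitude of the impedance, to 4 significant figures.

612.8 Ω

ω = 2πf = 157100 rad/s
X_L = ωL = 1414 Ω
X_C = 1/(ωC) = 451.5 Ω
Parallel: admittances add. Y = 1/R + 1/(jωL) + jωC
Y = (0.0006250 + j0.001507) S
|Y| = 0.001632 S → |Z| = 1/|Y| = 612.8 Ω, ∠Z = −∠Y = -67.48°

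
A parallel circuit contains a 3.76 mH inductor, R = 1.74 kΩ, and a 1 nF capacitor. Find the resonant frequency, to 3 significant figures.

ω₀ = 1/√(LC) = 1/√(0.00376 × 1e-09) = 515700 rad/s
f₀ = ω₀/(2π) = 82.1 kHz

82.1 kHz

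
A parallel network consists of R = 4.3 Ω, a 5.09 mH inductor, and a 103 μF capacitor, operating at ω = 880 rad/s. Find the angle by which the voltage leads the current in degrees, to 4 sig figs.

29.69°

X_L = ωL = 4.479 Ω
X_C = 1/(ωC) = 11.03 Ω
Parallel: admittances add. Y = 1/R + 1/(jωL) + jωC
Y = (0.2326 − j0.1326) S
|Y| = 0.2677 S → |Z| = 1/|Y| = 3.735 Ω, ∠Z = −∠Y = 29.69°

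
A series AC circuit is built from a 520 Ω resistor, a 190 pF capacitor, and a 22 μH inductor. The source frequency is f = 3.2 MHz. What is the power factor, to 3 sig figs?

ω = 2πf = 2.011e+07 rad/s
X_L = ωL = 442 Ω
X_C = 1/(ωC) = 262 Ω
Net reactance X = X_L − X_C = 181 Ω
Z = 520 + j181 Ω
|Z| = √(520² + 181²) = 550 Ω
∠Z = arctan(181/520) = 19.1°
cos φ = cos(19.1°) = 0.945

0.945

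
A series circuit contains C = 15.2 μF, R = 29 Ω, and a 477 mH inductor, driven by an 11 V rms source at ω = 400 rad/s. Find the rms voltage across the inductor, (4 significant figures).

53.59 V

X_L = ωL = 190.8 Ω
X_C = 1/(ωC) = 164.5 Ω
Net reactance X = X_L − X_C = 26.33 Ω
Z = 29.00 + j26.33 Ω
|Z| = √(29.00² + 26.33²) = 39.17 Ω
I = V/|Z| = 280.8 mA
V_L = I·|Z_L| = 0.2808 × 190.8 = 53.59 V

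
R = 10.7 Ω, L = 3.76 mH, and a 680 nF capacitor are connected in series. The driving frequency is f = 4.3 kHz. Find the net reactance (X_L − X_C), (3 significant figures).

ω = 2πf = 27020 rad/s
X_L = ωL = 102 Ω
X_C = 1/(ωC) = 54.4 Ω
X = 102 − 54.4 = 47.2 Ω

47.2 Ω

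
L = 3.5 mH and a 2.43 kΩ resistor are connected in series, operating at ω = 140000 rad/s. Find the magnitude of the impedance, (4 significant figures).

X_L = ωL = 490.0 Ω
Z = 2430 + j490.0 Ω
|Z| = √(2430² + 490.0²) = 2479 Ω

2479 Ω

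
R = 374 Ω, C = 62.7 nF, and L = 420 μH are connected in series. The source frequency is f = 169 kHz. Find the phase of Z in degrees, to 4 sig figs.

ω = 2πf = 1.062e+06 rad/s
X_L = ωL = 446.0 Ω
X_C = 1/(ωC) = 15.02 Ω
Net reactance X = X_L − X_C = 431.0 Ω
Z = 374.0 + j431.0 Ω
|Z| = √(374.0² + 431.0²) = 570.6 Ω
∠Z = arctan(431.0/374.0) = 49.05°

49.05°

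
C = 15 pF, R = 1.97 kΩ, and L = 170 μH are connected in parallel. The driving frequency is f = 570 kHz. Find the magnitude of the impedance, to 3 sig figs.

ω = 2πf = 3.581e+06 rad/s
X_L = ωL = 609 Ω
X_C = 1/(ωC) = 18600 Ω
Parallel: admittances add. Y = 1/R + 1/(jωL) + jωC
Y = (0.000508 − j0.00159) S
|Y| = 0.00167 S → |Z| = 1/|Y| = 600 Ω, ∠Z = −∠Y = 72.3°

600 Ω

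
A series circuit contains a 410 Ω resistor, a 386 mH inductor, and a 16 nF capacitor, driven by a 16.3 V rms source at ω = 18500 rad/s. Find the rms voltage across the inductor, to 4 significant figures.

30.75 V

X_L = ωL = 7141 Ω
X_C = 1/(ωC) = 3378 Ω
Net reactance X = X_L − X_C = 3763 Ω
Z = 410.0 + j3763 Ω
|Z| = √(410.0² + 3763²) = 3785 Ω
I = V/|Z| = 4.307 mA
V_L = I·|Z_L| = 0.004307 × 7141 = 30.75 V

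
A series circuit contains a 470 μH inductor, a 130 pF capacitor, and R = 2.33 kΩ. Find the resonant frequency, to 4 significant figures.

ω₀ = 1/√(LC) = 1/√(0.00047 × 1.3e-10) = 4.046e+06 rad/s
f₀ = ω₀/(2π) = 643.9 kHz

643.9 kHz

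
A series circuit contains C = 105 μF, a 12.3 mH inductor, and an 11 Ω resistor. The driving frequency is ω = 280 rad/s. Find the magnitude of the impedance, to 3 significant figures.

32.5 Ω

X_L = ωL = 3.44 Ω
X_C = 1/(ωC) = 34.0 Ω
Net reactance X = X_L − X_C = -30.6 Ω
Z = 11.0 − j30.6 Ω
|Z| = √(11.0² + 30.6²) = 32.5 Ω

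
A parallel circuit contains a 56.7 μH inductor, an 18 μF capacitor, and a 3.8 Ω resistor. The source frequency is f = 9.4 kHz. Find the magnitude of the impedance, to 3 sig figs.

ω = 2πf = 59060 rad/s
X_L = ωL = 3.35 Ω
X_C = 1/(ωC) = 0.941 Ω
Parallel: admittances add. Y = 1/R + 1/(jωL) + jωC
Y = (0.263 + j0.765) S
|Y| = 0.809 S → |Z| = 1/|Y| = 1.24 Ω, ∠Z = −∠Y = -71.0°

1.24 Ω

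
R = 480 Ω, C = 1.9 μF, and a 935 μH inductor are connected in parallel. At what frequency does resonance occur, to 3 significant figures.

3.78 kHz

ω₀ = 1/√(LC) = 1/√(0.000935 × 1.9e-06) = 23730 rad/s
f₀ = ω₀/(2π) = 3.78 kHz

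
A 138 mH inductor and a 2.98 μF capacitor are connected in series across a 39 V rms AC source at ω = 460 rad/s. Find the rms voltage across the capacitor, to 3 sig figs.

X_L = ωL = 63.5 Ω
X_C = 1/(ωC) = 730 Ω
Net reactance X = X_L − X_C = -666 Ω
Z = − j666 Ω
|Z| = √(0² + 666²) = 666 Ω
I = V/|Z| = 58.6 mA
V_C = I·|Z_C| = 0.0586 × 730 = 42.7 V

42.7 V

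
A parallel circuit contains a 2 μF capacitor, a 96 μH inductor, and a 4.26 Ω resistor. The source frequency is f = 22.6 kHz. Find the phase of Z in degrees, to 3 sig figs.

ω = 2πf = 142000 rad/s
X_L = ωL = 13.6 Ω
X_C = 1/(ωC) = 3.52 Ω
Parallel: admittances add. Y = 1/R + 1/(jωL) + jωC
Y = (0.235 + j0.211) S
|Y| = 0.315 S → |Z| = 1/|Y| = 3.17 Ω, ∠Z = −∠Y = -41.9°

-41.9°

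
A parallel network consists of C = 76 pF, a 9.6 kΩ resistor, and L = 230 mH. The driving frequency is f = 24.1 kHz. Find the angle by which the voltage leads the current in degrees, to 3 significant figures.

ω = 2πf = 151400 rad/s
X_L = ωL = 34800 Ω
X_C = 1/(ωC) = 86900 Ω
Parallel: admittances add. Y = 1/R + 1/(jωL) + jωC
Y = (0.000104 − j1.72e-05) S
|Y| = 0.000106 S → |Z| = 1/|Y| = 9470 Ω, ∠Z = −∠Y = 9.38°

9.38°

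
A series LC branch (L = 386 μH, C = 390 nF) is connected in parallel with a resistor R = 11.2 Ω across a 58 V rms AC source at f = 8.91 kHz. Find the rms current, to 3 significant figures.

5.71 A

ω = 2πf = 55980 rad/s
X_L = ωL = 21.6 Ω
X_C = 1/(ωC) = 45.8 Ω
Branch 1: Z₁ = R = 11.2 Ω
Branch 2 (series LC): Z₂ = j(X_L − X_C) = −j24.2 Ω
Parallel: Z = Z₁Z₂/(Z₁+Z₂), |Z| = 10.2 Ω, ∠Z = -24.8°
I = V/|Z| = 58/10.2 = 5.71 A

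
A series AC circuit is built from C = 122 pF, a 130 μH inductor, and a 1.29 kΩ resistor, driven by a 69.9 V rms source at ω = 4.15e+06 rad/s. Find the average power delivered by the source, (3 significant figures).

X_L = ωL = 540 Ω
X_C = 1/(ωC) = 1980 Ω
Net reactance X = X_L − X_C = -1440 Ω
Z = 1290 − j1440 Ω
|Z| = √(1290² + 1440²) = 1930 Ω
∠Z = arctan(-1440/1290) = -48.1°
I = V/|Z| = 36.2 mA
P = VI cos φ = 69.9 × 0.0362 × cos(-48.1°) = 1.69 W

1.69 W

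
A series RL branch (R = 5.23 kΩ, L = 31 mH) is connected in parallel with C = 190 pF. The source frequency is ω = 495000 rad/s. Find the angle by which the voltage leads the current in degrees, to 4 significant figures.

X_L = ωL = 15340 Ω
X_C = 1/(ωC) = 10630 Ω
Branch 1 (R+jX_L): Z₁ = 5230 + j15340 Ω, |Z₁| = 16210 Ω
Branch 2 (−jX_C): Z₂ = −j10630 Ω
Parallel: Z = Z₁Z₂/(Z₁+Z₂), |Z| = 24490 Ω, ∠Z = -60.84°

-60.84°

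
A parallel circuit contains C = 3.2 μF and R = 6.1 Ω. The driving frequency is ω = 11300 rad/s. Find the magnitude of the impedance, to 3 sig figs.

X_C = 1/(ωC) = 27.7 Ω
Parallel: admittances add. Y = 1/R + jωC
Y = (0.164 + j0.0362) S
|Y| = 0.168 S → |Z| = 1/|Y| = 5.96 Ω, ∠Z = −∠Y = -12.4°

5.96 Ω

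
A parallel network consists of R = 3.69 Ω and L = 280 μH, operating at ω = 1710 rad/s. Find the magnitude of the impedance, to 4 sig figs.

0.4748 Ω

X_L = ωL = 0.4788 Ω
Parallel: admittances add. Y = 1/R + 1/(jωL)
Y = (0.2710 − j2.089) S
|Y| = 2.106 S → |Z| = 1/|Y| = 0.4748 Ω, ∠Z = −∠Y = 82.61°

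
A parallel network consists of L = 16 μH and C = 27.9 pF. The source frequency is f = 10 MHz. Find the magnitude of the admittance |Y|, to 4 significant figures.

758.3 μS

ω = 2πf = 6.283e+07 rad/s
X_L = ωL = 1005 Ω
X_C = 1/(ωC) = 570.4 Ω
Parallel: admittances add. Y = 1/(jωL) + jωC
Y = (0 + j0.0007583) S
|Y| = 0.0007583 S → |Z| = 1/|Y| = 1319 Ω, ∠Z = −∠Y = -90.00°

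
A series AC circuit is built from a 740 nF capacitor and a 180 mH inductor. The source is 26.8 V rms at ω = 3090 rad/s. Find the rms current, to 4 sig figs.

225.5 mA

X_L = ωL = 556.2 Ω
X_C = 1/(ωC) = 437.3 Ω
Net reactance X = X_L − X_C = 118.9 Ω
Z = j118.9 Ω
|Z| = √(0² + 118.9²) = 118.9 Ω
I = V/|Z| = 26.8/118.9 = 225.5 mA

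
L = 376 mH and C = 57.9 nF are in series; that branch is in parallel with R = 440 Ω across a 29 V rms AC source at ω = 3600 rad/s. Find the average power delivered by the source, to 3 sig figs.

X_L = ωL = 1350 Ω
X_C = 1/(ωC) = 4800 Ω
Branch 1: Z₁ = R = 440 Ω
Branch 2 (series LC): Z₂ = j(X_L − X_C) = −j3440 Ω
Parallel: Z = Z₁Z₂/(Z₁+Z₂), |Z| = 436 Ω, ∠Z = -7.28°
I = V/|Z| = 66.4 mA
P = VI cos φ = 29 × 0.0664 × cos(-7.28°) = 1.91 W

1.91 W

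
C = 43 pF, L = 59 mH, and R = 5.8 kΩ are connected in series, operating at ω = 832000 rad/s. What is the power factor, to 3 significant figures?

0.265

X_L = ωL = 49100 Ω
X_C = 1/(ωC) = 28000 Ω
Net reactance X = X_L − X_C = 21100 Ω
Z = 5800 + j21100 Ω
|Z| = √(5800² + 21100²) = 21900 Ω
∠Z = arctan(21100/5800) = 74.7°
cos φ = cos(74.7°) = 0.265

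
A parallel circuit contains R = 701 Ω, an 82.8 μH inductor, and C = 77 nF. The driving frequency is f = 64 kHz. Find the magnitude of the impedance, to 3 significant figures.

ω = 2πf = 402100 rad/s
X_L = ωL = 33.3 Ω
X_C = 1/(ωC) = 32.3 Ω
Parallel: admittances add. Y = 1/R + 1/(jωL) + jωC
Y = (0.00143 + j0.000930) S
|Y| = 0.00170 S → |Z| = 1/|Y| = 587 Ω, ∠Z = −∠Y = -33.1°

587 Ω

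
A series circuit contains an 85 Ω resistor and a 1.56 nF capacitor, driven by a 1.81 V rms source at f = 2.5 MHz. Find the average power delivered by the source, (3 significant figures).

ω = 2πf = 1.571e+07 rad/s
X_C = 1/(ωC) = 40.8 Ω
Z = 85.0 − j40.8 Ω
|Z| = √(85.0² + 40.8²) = 94.3 Ω
∠Z = arctan(-40.8/85.0) = -25.6°
I = V/|Z| = 19.2 mA
P = VI cos φ = 1.81 × 0.0192 × cos(-25.6°) = 31.3 mW

31.3 mW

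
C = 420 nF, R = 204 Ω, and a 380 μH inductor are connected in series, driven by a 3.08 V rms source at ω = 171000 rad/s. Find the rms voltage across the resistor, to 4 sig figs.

X_L = ωL = 64.98 Ω
X_C = 1/(ωC) = 13.92 Ω
Net reactance X = X_L − X_C = 51.06 Ω
Z = 204.0 + j51.06 Ω
|Z| = √(204.0² + 51.06²) = 210.3 Ω
I = V/|Z| = 14.65 mA
V_R = I·|Z_R| = 0.01465 × 204.0 = 2.988 V

2.988 V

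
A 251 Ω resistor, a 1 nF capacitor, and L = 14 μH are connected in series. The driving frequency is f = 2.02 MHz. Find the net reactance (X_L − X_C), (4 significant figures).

ω = 2πf = 1.269e+07 rad/s
X_L = ωL = 177.7 Ω
X_C = 1/(ωC) = 78.79 Ω
X = 177.7 − 78.79 = 98.90 Ω

98.90 Ω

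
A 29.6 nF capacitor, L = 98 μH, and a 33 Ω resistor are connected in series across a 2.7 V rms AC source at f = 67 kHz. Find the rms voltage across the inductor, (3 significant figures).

2.18 V

ω = 2πf = 421000 rad/s
X_L = ωL = 41.3 Ω
X_C = 1/(ωC) = 80.3 Ω
Net reactance X = X_L − X_C = -39.0 Ω
Z = 33.0 − j39.0 Ω
|Z| = √(33.0² + 39.0²) = 51.1 Ω
I = V/|Z| = 52.9 mA
V_L = I·|Z_L| = 0.0529 × 41.3 = 2.18 V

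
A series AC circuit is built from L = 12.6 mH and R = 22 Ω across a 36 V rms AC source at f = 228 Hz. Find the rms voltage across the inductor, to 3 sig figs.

22.8 V

ω = 2πf = 1433 rad/s
X_L = ωL = 18.1 Ω
Z = 22.0 + j18.1 Ω
|Z| = √(22.0² + 18.1²) = 28.5 Ω
I = V/|Z| = 1.27 A
V_L = I·|Z_L| = 1.27 × 18.1 = 22.8 V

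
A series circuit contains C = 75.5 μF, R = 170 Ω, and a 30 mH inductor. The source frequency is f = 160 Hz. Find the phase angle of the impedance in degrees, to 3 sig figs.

5.71°

ω = 2πf = 1005 rad/s
X_L = ωL = 30.2 Ω
X_C = 1/(ωC) = 13.2 Ω
Net reactance X = X_L − X_C = 17.0 Ω
Z = 170 + j17.0 Ω
|Z| = √(170² + 17.0²) = 171 Ω
∠Z = arctan(17.0/170) = 5.71°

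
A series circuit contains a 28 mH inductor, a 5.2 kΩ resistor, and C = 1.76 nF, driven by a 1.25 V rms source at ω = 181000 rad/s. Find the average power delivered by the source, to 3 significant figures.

X_L = ωL = 5070 Ω
X_C = 1/(ωC) = 3140 Ω
Net reactance X = X_L − X_C = 1930 Ω
Z = 5200 + j1930 Ω
|Z| = √(5200² + 1930²) = 5550 Ω
∠Z = arctan(1930/5200) = 20.4°
I = V/|Z| = 225 μA
P = VI cos φ = 1.25 × 0.000225 × cos(20.4°) = 264 μW

264 μW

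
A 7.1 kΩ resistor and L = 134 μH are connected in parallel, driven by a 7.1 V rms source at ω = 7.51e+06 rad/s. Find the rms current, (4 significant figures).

X_L = ωL = 1006 Ω
Parallel: admittances add. Y = 1/R + 1/(jωL)
Y = (0.0001408 − j0.0009937) S
|Y| = 0.001004 S → |Z| = 1/|Y| = 996.4 Ω, ∠Z = −∠Y = 81.93°
I = V/|Z| = 7.1/996.4 = 7.126 mA

7.126 mA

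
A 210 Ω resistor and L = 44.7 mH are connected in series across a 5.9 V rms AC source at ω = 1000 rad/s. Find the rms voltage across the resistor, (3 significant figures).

5.77 V

X_L = ωL = 44.7 Ω
Z = 210 + j44.7 Ω
|Z| = √(210² + 44.7²) = 215 Ω
I = V/|Z| = 27.5 mA
V_R = I·|Z_R| = 0.0275 × 210 = 5.77 V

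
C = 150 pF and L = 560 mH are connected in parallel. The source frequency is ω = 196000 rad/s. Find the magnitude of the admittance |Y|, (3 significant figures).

20.3 μS

X_L = ωL = 110000 Ω
X_C = 1/(ωC) = 34000 Ω
Parallel: admittances add. Y = 1/(jωL) + jωC
Y = (0 + j2.03e-05) S
|Y| = 2.03e-05 S → |Z| = 1/|Y| = 49300 Ω, ∠Z = −∠Y = -90.0°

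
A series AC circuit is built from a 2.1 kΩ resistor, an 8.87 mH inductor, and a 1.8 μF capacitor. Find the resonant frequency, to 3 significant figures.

1.26 kHz

ω₀ = 1/√(LC) = 1/√(0.00887 × 1.8e-06) = 7914 rad/s
f₀ = ω₀/(2π) = 1.26 kHz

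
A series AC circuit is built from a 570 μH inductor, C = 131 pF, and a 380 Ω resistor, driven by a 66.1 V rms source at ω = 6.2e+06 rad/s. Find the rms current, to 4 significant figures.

X_L = ωL = 3534 Ω
X_C = 1/(ωC) = 1231 Ω
Net reactance X = X_L − X_C = 2303 Ω
Z = 380.0 + j2303 Ω
|Z| = √(380.0² + 2303²) = 2334 Ω
I = V/|Z| = 66.1/2334 = 28.32 mA

28.32 mA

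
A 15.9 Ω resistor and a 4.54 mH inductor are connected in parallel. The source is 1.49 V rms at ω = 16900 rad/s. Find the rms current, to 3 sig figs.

95.7 mA

X_L = ωL = 76.7 Ω
Parallel: admittances add. Y = 1/R + 1/(jωL)
Y = (0.0629 − j0.0130) S
|Y| = 0.0642 S → |Z| = 1/|Y| = 15.6 Ω, ∠Z = −∠Y = 11.7°
I = V/|Z| = 1.49/15.6 = 95.7 mA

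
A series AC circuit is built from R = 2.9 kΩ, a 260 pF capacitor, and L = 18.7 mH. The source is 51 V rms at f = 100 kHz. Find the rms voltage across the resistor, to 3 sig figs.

ω = 2πf = 628300 rad/s
X_L = ωL = 11700 Ω
X_C = 1/(ωC) = 6120 Ω
Net reactance X = X_L − X_C = 5630 Ω
Z = 2900 + j5630 Ω
|Z| = √(2900² + 5630²) = 6330 Ω
I = V/|Z| = 8.06 mA
V_R = I·|Z_R| = 0.00806 × 2900 = 23.4 V

23.4 V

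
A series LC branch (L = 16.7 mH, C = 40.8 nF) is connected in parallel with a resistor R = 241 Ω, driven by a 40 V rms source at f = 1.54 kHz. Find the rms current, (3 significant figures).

ω = 2πf = 9676 rad/s
X_L = ωL = 162 Ω
X_C = 1/(ωC) = 2530 Ω
Branch 1: Z₁ = R = 241 Ω
Branch 2 (series LC): Z₂ = j(X_L − X_C) = −j2370 Ω
Parallel: Z = Z₁Z₂/(Z₁+Z₂), |Z| = 240 Ω, ∠Z = -5.80°
I = V/|Z| = 40/240 = 167 mA

167 mA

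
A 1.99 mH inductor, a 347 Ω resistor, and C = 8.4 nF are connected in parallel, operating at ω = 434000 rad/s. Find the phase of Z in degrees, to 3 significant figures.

X_L = ωL = 864 Ω
X_C = 1/(ωC) = 274 Ω
Parallel: admittances add. Y = 1/R + 1/(jωL) + jωC
Y = (0.00288 + j0.00249) S
|Y| = 0.00381 S → |Z| = 1/|Y| = 263 Ω, ∠Z = −∠Y = -40.8°

-40.8°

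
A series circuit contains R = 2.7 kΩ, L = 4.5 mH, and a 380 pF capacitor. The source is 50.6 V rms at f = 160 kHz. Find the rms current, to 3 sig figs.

ω = 2πf = 1.005e+06 rad/s
X_L = ωL = 4520 Ω
X_C = 1/(ωC) = 2620 Ω
Net reactance X = X_L − X_C = 1910 Ω
Z = 2700 + j1910 Ω
|Z| = √(2700² + 1910²) = 3310 Ω
I = V/|Z| = 50.6/3310 = 15.3 mA

15.3 mA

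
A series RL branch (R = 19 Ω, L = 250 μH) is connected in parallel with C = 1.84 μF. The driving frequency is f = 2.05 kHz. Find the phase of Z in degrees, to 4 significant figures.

ω = 2πf = 12880 rad/s
X_L = ωL = 3.220 Ω
X_C = 1/(ωC) = 42.19 Ω
Branch 1 (R+jX_L): Z₁ = 19.00 + j3.220 Ω, |Z₁| = 19.27 Ω
Branch 2 (−jX_C): Z₂ = −j42.19 Ω
Parallel: Z = Z₁Z₂/(Z₁+Z₂), |Z| = 18.75 Ω, ∠Z = -16.37°

-16.37°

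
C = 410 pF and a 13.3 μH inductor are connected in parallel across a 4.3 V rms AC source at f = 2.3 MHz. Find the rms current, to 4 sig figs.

3.105 mA

ω = 2πf = 1.445e+07 rad/s
X_L = ωL = 192.2 Ω
X_C = 1/(ωC) = 168.8 Ω
Parallel: admittances add. Y = 1/(jωL) + jωC
Y = (0 + j0.0007222) S
|Y| = 0.0007222 S → |Z| = 1/|Y| = 1385 Ω, ∠Z = −∠Y = -90.00°
I = V/|Z| = 4.3/1385 = 3.105 mA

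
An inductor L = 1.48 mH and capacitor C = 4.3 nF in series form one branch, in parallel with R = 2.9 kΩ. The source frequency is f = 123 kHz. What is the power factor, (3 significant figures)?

0.279

ω = 2πf = 772800 rad/s
X_L = ωL = 1140 Ω
X_C = 1/(ωC) = 301 Ω
Branch 1: Z₁ = R = 2900 Ω
Branch 2 (series LC): Z₂ = j(X_L − X_C) = j843 Ω
Parallel: Z = Z₁Z₂/(Z₁+Z₂), |Z| = 809 Ω, ∠Z = 73.8°
cos φ = cos(73.8°) = 0.279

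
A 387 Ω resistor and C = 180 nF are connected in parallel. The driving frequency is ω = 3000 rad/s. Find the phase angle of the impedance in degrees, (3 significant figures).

-11.8°

X_C = 1/(ωC) = 1850 Ω
Parallel: admittances add. Y = 1/R + jωC
Y = (0.00258 + j0.000540) S
|Y| = 0.00264 S → |Z| = 1/|Y| = 379 Ω, ∠Z = −∠Y = -11.8°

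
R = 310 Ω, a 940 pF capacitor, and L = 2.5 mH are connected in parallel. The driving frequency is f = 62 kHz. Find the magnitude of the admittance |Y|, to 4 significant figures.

3.293 mS

ω = 2πf = 389600 rad/s
X_L = ωL = 973.9 Ω
X_C = 1/(ωC) = 2731 Ω
Parallel: admittances add. Y = 1/R + 1/(jωL) + jωC
Y = (0.003226 − j0.0006606) S
|Y| = 0.003293 S → |Z| = 1/|Y| = 303.7 Ω, ∠Z = −∠Y = 11.57°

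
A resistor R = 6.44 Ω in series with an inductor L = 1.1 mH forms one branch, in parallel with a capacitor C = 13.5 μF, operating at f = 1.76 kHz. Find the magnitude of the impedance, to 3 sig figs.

ω = 2πf = 11060 rad/s
X_L = ωL = 12.2 Ω
X_C = 1/(ωC) = 6.70 Ω
Branch 1 (R+jX_L): Z₁ = 6.44 + j12.2 Ω, |Z₁| = 13.8 Ω
Branch 2 (−jX_C): Z₂ = −j6.70 Ω
Parallel: Z = Z₁Z₂/(Z₁+Z₂), |Z| = 10.9 Ω, ∠Z = -68.2°

10.9 Ω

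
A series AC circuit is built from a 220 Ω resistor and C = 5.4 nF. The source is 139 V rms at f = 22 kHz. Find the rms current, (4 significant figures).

ω = 2πf = 138200 rad/s
X_C = 1/(ωC) = 1340 Ω
Z = 220.0 − j1340 Ω
|Z| = √(220.0² + 1340²) = 1358 Ω
I = V/|Z| = 139/1358 = 102.4 mA

102.4 mA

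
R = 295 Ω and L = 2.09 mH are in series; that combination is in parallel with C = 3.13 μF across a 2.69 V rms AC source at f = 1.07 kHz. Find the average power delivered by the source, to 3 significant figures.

24.5 mW

ω = 2πf = 6723 rad/s
X_L = ωL = 14.1 Ω
X_C = 1/(ωC) = 47.5 Ω
Branch 1 (R+jX_L): Z₁ = 295 + j14.1 Ω, |Z₁| = 295 Ω
Branch 2 (−jX_C): Z₂ = −j47.5 Ω
Parallel: Z = Z₁Z₂/(Z₁+Z₂), |Z| = 47.3 Ω, ∠Z = -80.8°
I = V/|Z| = 56.9 mA
P = VI cos φ = 2.69 × 0.0569 × cos(-80.8°) = 24.5 mW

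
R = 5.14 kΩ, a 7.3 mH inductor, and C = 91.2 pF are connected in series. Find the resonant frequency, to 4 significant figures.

ω₀ = 1/√(LC) = 1/√(0.0073 × 9.12e-11) = 1.226e+06 rad/s
f₀ = ω₀/(2π) = 195.1 kHz

195.1 kHz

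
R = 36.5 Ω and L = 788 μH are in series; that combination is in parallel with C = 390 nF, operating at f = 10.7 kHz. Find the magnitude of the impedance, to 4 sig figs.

ω = 2πf = 67230 rad/s
X_L = ωL = 52.98 Ω
X_C = 1/(ωC) = 38.14 Ω
Branch 1 (R+jX_L): Z₁ = 36.50 + j52.98 Ω, |Z₁| = 64.33 Ω
Branch 2 (−jX_C): Z₂ = −j38.14 Ω
Parallel: Z = Z₁Z₂/(Z₁+Z₂), |Z| = 62.27 Ω, ∠Z = -56.69°

62.27 Ω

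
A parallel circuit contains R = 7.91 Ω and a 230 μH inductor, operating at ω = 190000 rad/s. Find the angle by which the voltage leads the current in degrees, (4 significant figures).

X_L = ωL = 43.70 Ω
Parallel: admittances add. Y = 1/R + 1/(jωL)
Y = (0.1264 − j0.02288) S
|Y| = 0.1285 S → |Z| = 1/|Y| = 7.784 Ω, ∠Z = −∠Y = 10.26°

10.26°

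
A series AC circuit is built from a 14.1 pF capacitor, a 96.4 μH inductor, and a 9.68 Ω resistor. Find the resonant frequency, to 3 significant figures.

4.32 MHz

ω₀ = 1/√(LC) = 1/√(9.64e-05 × 1.41e-11) = 2.712e+07 rad/s
f₀ = ω₀/(2π) = 4.32 MHz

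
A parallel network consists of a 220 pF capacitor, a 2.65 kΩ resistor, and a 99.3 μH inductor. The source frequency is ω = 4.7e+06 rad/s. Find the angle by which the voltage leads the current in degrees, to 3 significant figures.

X_L = ωL = 467 Ω
X_C = 1/(ωC) = 967 Ω
Parallel: admittances add. Y = 1/R + 1/(jωL) + jωC
Y = (0.000377 − j0.00111) S
|Y| = 0.00117 S → |Z| = 1/|Y| = 854 Ω, ∠Z = −∠Y = 71.2°

71.2°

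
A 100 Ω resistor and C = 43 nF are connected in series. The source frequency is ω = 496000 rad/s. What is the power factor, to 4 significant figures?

0.9054

X_C = 1/(ωC) = 46.89 Ω
Z = 100.0 − j46.89 Ω
|Z| = √(100.0² + 46.89²) = 110.4 Ω
∠Z = arctan(-46.89/100.0) = -25.12°
cos φ = cos(-25.12°) = 0.9054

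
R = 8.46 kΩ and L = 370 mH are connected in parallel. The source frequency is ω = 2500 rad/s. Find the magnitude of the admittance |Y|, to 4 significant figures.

X_L = ωL = 925.0 Ω
Parallel: admittances add. Y = 1/R + 1/(jωL)
Y = (0.0001182 − j0.001081) S
|Y| = 0.001088 S → |Z| = 1/|Y| = 919.5 Ω, ∠Z = −∠Y = 83.76°

1.088 mS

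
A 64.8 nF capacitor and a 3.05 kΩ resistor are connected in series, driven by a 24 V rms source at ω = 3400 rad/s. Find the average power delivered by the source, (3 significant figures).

X_C = 1/(ωC) = 4540 Ω
Z = 3050 − j4540 Ω
|Z| = √(3050² + 4540²) = 5470 Ω
∠Z = arctan(-4540/3050) = -56.1°
I = V/|Z| = 4.39 mA
P = VI cos φ = 24 × 0.00439 × cos(-56.1°) = 58.7 mW

58.7 mW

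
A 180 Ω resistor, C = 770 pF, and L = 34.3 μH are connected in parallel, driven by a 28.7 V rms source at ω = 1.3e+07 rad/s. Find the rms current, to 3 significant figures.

X_L = ωL = 446 Ω
X_C = 1/(ωC) = 99.9 Ω
Parallel: admittances add. Y = 1/R + 1/(jωL) + jωC
Y = (0.00556 + j0.00777) S
|Y| = 0.00955 S → |Z| = 1/|Y| = 105 Ω, ∠Z = −∠Y = -54.4°
I = V/|Z| = 28.7/105 = 274 mA

274 mA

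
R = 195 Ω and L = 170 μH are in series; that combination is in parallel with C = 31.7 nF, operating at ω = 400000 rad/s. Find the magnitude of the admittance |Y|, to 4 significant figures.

11.99 mS

X_L = ωL = 68.00 Ω
X_C = 1/(ωC) = 78.86 Ω
Branch 1 (R+jX_L): Z₁ = 195.0 + j68.00 Ω, |Z₁| = 206.5 Ω
Branch 2 (−jX_C): Z₂ = −j78.86 Ω
Parallel: Z = Z₁Z₂/(Z₁+Z₂), |Z| = 83.39 Ω, ∠Z = -67.59°
|Y| = 1/|Z| = 11.99 mS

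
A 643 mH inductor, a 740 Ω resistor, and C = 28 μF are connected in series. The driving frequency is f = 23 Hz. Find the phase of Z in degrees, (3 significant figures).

-11.8°

ω = 2πf = 144.5 rad/s
X_L = ωL = 92.9 Ω
X_C = 1/(ωC) = 247 Ω
Net reactance X = X_L − X_C = -154 Ω
Z = 740 − j154 Ω
|Z| = √(740² + 154²) = 756 Ω
∠Z = arctan(-154/740) = -11.8°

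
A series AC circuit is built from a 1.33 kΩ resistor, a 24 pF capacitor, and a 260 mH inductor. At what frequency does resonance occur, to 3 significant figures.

63.7 kHz

ω₀ = 1/√(LC) = 1/√(0.26 × 2.4e-11) = 400300 rad/s
f₀ = ω₀/(2π) = 63.7 kHz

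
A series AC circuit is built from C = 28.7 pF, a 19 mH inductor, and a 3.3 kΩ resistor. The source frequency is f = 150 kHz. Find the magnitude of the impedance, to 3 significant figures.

ω = 2πf = 942500 rad/s
X_L = ωL = 17900 Ω
X_C = 1/(ωC) = 37000 Ω
Net reactance X = X_L − X_C = -19100 Ω
Z = 3300 − j19100 Ω
|Z| = √(3300² + 19100²) = 19300 Ω

19300 Ω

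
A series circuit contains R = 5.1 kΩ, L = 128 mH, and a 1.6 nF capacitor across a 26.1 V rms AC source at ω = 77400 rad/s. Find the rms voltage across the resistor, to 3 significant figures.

X_L = ωL = 9910 Ω
X_C = 1/(ωC) = 8070 Ω
Net reactance X = X_L − X_C = 1830 Ω
Z = 5100 + j1830 Ω
|Z| = √(5100² + 1830²) = 5420 Ω
I = V/|Z| = 4.82 mA
V_R = I·|Z_R| = 0.00482 × 5100 = 24.6 V

24.6 V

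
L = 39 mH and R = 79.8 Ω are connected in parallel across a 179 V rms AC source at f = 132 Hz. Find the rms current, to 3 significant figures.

5.97 A

ω = 2πf = 829.4 rad/s
X_L = ωL = 32.3 Ω
Parallel: admittances add. Y = 1/R + 1/(jωL)
Y = (0.0125 − j0.0309) S
|Y| = 0.0334 S → |Z| = 1/|Y| = 30.0 Ω, ∠Z = −∠Y = 67.9°
I = V/|Z| = 179/30.0 = 5.97 A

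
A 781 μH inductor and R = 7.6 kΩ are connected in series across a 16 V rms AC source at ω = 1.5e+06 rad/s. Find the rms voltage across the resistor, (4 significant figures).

15.81 V

X_L = ωL = 1172 Ω
Z = 7600 + j1172 Ω
|Z| = √(7600² + 1172²) = 7690 Ω
I = V/|Z| = 2.081 mA
V_R = I·|Z_R| = 0.002081 × 7600 = 15.81 V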